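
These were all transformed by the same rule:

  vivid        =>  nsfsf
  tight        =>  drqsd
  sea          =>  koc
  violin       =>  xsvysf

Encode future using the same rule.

obedep

The output letters match the input read backwards, each shifted +10: vivid reversed is diviv. The word is reversed, then every letter is shifted forward by 10.
For future: reverse → erutuf; then shift: e+10=o, r+10=b, u+10=e, t+10=d, u+10=e, f+10=p.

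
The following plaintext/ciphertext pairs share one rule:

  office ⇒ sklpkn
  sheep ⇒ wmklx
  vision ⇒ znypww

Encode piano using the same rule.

tnguw

In office: o→s is +4, f→k is +5, f→l is +6, i→p is +7 — the shift increases by 1 each position. Each letter shifts forward by (position + 4), i.e. 4, 5, 6, … — the shift grows by one for each successive letter.
On piano: p+4=t, i+5=n, a+6=g, n+7=u, o+8=w.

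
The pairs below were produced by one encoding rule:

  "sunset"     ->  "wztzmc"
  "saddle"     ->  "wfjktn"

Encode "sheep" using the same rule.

In sunset: s→w is +4, u→z is +5, n→t is +6, s→z is +7 — the shift increases by 1 each position. Each letter shifts forward by (position + 4), i.e. 4, 5, 6, … — the shift grows by one for each successive letter.
For sheep: s+4=w, h+5=m, e+6=k, e+7=l, p+8=x.

wmklx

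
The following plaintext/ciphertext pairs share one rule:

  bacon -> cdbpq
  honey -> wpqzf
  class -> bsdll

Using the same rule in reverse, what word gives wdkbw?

hatch

Each letter's alphabet position (a=0..z=25) is mapped through 25·x+3 mod 26 — an affine cipher.
Reversing it on wdkbw: w(22)→25·(22−3)≡7=h; d(3)→25·(3−3)≡0=a; k(10)→25·(10−3)≡19=t; b(1)→25·(1−3)≡2=c; w(22)→25·(22−3)≡7=h (all mod 26).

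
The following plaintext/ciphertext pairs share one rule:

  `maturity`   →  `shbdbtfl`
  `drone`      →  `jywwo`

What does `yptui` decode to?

silly

In maturity: m→s is +6, a→h is +7, t→b is +8, u→d is +9 — the shift increases by 1 each position. Letter i (0-indexed) is shifted by i+6, so successive shifts are 6, 7, 8, ….
Reversing it on yptui: y−6=s, p−7=i, t−8=l, u−9=l, i−10=y.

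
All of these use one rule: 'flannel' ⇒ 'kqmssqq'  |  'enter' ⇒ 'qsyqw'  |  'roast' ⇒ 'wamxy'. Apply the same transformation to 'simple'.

xuruqq

The shift depends on letter class: consonant f→k is +5, but vowel a→m is +12. Two shifts are in play — +12 for a/e/i/o/u, +5 for every other letter.
On simple: s(cons)+5=x, i(vowel)+12=u, m(cons)+5=r, p(cons)+5=u, l(cons)+5=q, e(vowel)+12=q.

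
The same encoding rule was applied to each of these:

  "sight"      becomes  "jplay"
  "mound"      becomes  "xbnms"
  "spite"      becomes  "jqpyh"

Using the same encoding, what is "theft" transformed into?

This is an affine cipher: with a=0,…,z=25, each position x becomes (15x+25) mod 26.
On theft: t(19)→15·19+25≡24=y; h(7)→15·7+25≡0=a; e(4)→15·4+25≡7=h; f(5)→15·5+25≡22=w; t(19)→15·19+25≡24=y (all mod 26).

yahwy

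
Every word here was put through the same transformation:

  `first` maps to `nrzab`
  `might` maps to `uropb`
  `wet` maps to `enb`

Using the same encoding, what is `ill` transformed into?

The shift depends on letter class: consonant f→n is +8, but vowel i→r is +9. The rule splits by letter class: vowels +9, consonants +8.
Applying it to ill: i(vowel)+9=r, l(cons)+8=t, l(cons)+8=t.

rtt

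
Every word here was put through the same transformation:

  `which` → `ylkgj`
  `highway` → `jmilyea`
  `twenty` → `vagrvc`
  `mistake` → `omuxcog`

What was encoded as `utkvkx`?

Shifts by position in which: pos 0: w→y (+2), pos 1: h→l (+4), pos 2: i→k (+2), pos 3: c→g (+4) — repeating every 2. A repeating key of period 2 is used — shifts +2, +4 over and over.
Reversing it on utkvkx: u−2=s, t−4=p, k−2=i, v−4=r, k−2=i, x−4=t.

spirit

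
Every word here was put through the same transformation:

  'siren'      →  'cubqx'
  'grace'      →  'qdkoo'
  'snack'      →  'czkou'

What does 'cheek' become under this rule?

Shifts by position in siren: pos 0: s→c (+10), pos 1: i→u (+12), pos 2: r→b (+10), pos 3: e→q (+12) — repeating every 2. It's a Vigenère-style cipher with numeric key [10,12]: position i shifts by key[i mod 2].
Applying it to cheek: c+10=m, h+12=t, e+10=o, e+12=q, k+10=u.

mtoqu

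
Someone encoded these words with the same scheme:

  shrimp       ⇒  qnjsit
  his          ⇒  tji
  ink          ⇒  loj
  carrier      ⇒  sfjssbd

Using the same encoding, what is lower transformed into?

sfxpm

The output letters match the input read backwards, each shifted +1: shrimp reversed is pmirhs. The word is reversed, then every letter is shifted forward by 1.
For lower: reverse → rewol; then shift: r+1=s, e+1=f, w+1=x, o+1=p, l+1=m.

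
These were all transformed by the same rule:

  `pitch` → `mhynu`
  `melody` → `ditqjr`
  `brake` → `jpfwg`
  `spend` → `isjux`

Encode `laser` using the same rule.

wjxfq

The word is reversed, then every letter is shifted forward by 5.
Applying it to laser: reverse → resal; then shift: r+5=w, e+5=j, s+5=x, a+5=f, l+5=q.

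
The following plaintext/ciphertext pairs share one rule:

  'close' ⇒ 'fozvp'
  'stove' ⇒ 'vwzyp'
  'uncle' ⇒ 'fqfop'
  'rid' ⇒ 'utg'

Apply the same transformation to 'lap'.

The shift depends on letter class: consonant c→f is +3, but vowel o→z is +11. Two shifts are in play — +11 for a/e/i/o/u, +3 for every other letter.
For lap: l(cons)+3=o, a(vowel)+11=l, p(cons)+3=s.

ols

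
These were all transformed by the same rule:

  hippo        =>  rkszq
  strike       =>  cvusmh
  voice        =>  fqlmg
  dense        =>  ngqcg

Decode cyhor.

A repeating key of period 3 is used — shifts +10, +2, +3 over and over.
Undoing it on cyhor: c−10=s, y−2=w, h−3=e, o−10=e, r−2=p.

sweep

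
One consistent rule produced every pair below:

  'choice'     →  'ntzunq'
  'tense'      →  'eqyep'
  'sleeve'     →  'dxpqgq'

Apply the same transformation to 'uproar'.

Shifts by position in choice: pos 0: c→n (+11), pos 1: h→t (+12), pos 2: o→z (+11), pos 3: i→u (+12) — repeating every 2. It's a Vigenère-style cipher with numeric key [11,12]: position i shifts by key[i mod 2].
On uproar: u+11=f, p+12=b, r+11=c, o+12=a, a+11=l, r+12=d.

fbcald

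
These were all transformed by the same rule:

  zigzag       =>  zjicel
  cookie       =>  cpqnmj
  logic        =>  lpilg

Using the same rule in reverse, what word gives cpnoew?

In zigzag: z→z is +0, i→j is +1, g→i is +2, z→c is +3 — the shift increases by 1 each position. Letter i (0-indexed) is shifted by i+0, so successive shifts are 0, 1, 2, ….
Decoding cpnoew: c−0=c, p−1=o, n−2=l, o−3=l, e−4=a, w−5=r.

collar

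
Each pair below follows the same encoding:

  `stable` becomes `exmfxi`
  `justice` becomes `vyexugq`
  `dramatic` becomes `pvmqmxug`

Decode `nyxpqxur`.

Shifts by position in stable: pos 0: s→e (+12), pos 1: t→x (+4), pos 2: a→m (+12), pos 3: b→f (+4) — repeating every 2. The shifts repeat in a cycle of length 2: positions 0,1,… shift by +12, +4, then the pattern repeats.
Decoding nyxpqxur: n−12=b, y−4=u, x−12=l, p−4=l, q−12=e, x−4=t, u−12=i, r−4=n.

bulletin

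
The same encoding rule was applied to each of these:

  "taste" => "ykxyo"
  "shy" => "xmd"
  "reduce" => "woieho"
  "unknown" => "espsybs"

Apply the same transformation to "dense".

iosxo

The shift depends on letter class: consonant t→y is +5, but vowel a→k is +10. Vowels shift forward by 10 and consonants shift forward by 5.
For dense: d(cons)+5=i, e(vowel)+10=o, n(cons)+5=s, s(cons)+5=x, e(vowel)+10=o.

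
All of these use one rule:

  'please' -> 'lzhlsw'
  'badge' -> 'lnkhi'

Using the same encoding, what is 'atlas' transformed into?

zhsah

The word is reversed, then every letter is shifted forward by 7.
Applying it to atlas: reverse → salta; then shift: s+7=z, a+7=h, l+7=s, t+7=a, a+7=h.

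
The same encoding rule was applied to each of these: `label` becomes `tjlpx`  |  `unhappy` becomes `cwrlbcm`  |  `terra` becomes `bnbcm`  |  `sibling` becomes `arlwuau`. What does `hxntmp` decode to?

zodiac

In label: l→t is +8, a→j is +9, b→l is +10, e→p is +11 — the shift increases by 1 each position. The shift increases by 1 at each position, starting from +8: 8, 9, 10, ….
Decoding hxntmp: h−8=z, x−9=o, n−10=d, t−11=i, m−12=a, p−13=c.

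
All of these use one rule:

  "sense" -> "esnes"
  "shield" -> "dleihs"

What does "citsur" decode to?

The output letters match the input read backwards: sense reversed is esnes. It's just the letters in reverse order.
Undoing it on citsur: then reverse → rustic.

rustic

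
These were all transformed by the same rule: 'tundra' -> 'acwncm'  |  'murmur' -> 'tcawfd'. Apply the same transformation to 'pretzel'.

wzndkqy

In tundra: t→a is +7, u→c is +8, n→w is +9, d→n is +10 — the shift increases by 1 each position. The shift increases by 1 at each position, starting from +7: 7, 8, 9, ….
For pretzel: p+7=w, r+8=z, e+9=n, t+10=d, z+11=k, e+12=q, l+13=y.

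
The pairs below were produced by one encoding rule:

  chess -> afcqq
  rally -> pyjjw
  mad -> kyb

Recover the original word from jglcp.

Compare letters: c→a is +24, h→f is +24, e→c is +24 — a constant shift. This is a Caesar cipher with shift 24.
Undoing it on jglcp: j−24=l, g−24=i, l−24=n, c−24=e, p−24=r.

liner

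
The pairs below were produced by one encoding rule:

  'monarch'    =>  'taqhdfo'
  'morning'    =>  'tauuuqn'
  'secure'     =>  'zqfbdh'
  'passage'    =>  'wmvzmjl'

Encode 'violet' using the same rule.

Shifts by position in monarch: pos 0: m→t (+7), pos 1: o→a (+12), pos 2: n→q (+3), pos 3: a→h (+7), pos 4: r→d (+12), pos 5: c→f (+3) — repeating every 3. It's a Vigenère-style cipher with numeric key [7,12,3]: position i shifts by key[i mod 3].
For violet: v+7=c, i+12=u, o+3=r, l+7=s, e+12=q, t+3=w.

cursqw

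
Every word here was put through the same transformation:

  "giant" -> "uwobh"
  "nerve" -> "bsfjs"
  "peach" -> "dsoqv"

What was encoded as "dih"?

put

Every letter moves 14 places later in the alphabet, wrapping around z→a.
Undoing it on dih: d−14=p, i−14=u, h−14=t.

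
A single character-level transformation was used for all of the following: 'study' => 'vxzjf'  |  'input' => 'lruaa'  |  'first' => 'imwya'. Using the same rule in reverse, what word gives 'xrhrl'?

uncle

In study: s→v is +3, t→x is +4, u→z is +5, d→j is +6 — the shift increases by 1 each position. Each letter shifts forward by (position + 3), i.e. 3, 4, 5, … — the shift grows by one for each successive letter.
Undoing it on xrhrl: x−3=u, r−4=n, h−5=c, r−6=l, l−7=e.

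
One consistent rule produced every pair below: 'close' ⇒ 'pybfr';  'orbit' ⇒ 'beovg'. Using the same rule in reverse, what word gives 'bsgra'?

Compare letters: c→p is +13, l→y is +13, o→b is +13 — a constant shift. Every letter moves 13 places later in the alphabet, wrapping around z→a.
Decoding bsgra: b−13=o, s−13=f, g−13=t, r−13=e, a−13=n.

often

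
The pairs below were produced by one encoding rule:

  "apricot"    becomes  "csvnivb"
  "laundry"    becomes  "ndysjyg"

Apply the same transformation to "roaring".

In apricot: a→c is +2, p→s is +3, r→v is +4, i→n is +5 — the shift increases by 1 each position. The shift increases by 1 at each position, starting from +2: 2, 3, 4, ….
On roaring: r+2=t, o+3=r, a+4=e, r+5=w, i+6=o, n+7=u, g+8=o.

trewouo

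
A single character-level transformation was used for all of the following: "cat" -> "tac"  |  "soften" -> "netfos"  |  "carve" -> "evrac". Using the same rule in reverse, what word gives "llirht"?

The output letters match the input read backwards: cat reversed is tac. The word is simply reversed.
Decoding llirht: then reverse → thrill.

thrill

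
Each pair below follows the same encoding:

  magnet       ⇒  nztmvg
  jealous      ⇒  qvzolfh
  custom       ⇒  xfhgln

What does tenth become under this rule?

gvmgs

Each pair mirrors across the alphabet (m↔n, a↔z, g↔t): positions sum to 25. This is the alphabet-reversal cipher (Atbash): a becomes z, b becomes y, etc.
On tenth: t↔g, e↔v, n↔m, t↔g, h↔s.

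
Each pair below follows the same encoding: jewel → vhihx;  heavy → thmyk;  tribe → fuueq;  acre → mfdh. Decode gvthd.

usher

Shifts by position in jewel: pos 0: j→v (+12), pos 1: e→h (+3), pos 2: w→i (+12), pos 3: e→h (+3) — repeating every 2. A repeating key of period 2 is used — shifts +12, +3 over and over.
Reversing it on gvthd: g−12=u, v−3=s, t−12=h, h−3=e, d−12=r.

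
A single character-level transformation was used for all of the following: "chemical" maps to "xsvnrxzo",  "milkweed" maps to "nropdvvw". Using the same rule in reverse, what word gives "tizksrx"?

Each pair mirrors across the alphabet (c↔x, h↔s, e↔v): positions sum to 25. This is the alphabet-reversal cipher (Atbash): a becomes z, b becomes y, etc.
Reversing it on tizksrx: t↔g, i↔r, z↔a, k↔p, s↔h, r↔i, x↔c.

graphic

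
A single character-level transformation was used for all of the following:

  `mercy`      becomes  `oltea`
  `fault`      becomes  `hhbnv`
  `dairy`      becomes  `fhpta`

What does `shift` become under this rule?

ujphv

Vowels shift forward by 7 and consonants shift forward by 2.
On shift: s(cons)+2=u, h(cons)+2=j, i(vowel)+7=p, f(cons)+2=h, t(cons)+2=v.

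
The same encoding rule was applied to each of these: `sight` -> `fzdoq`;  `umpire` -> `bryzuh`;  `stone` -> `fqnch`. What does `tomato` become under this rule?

qnrpqn

s(18)→f(5) and i(8)→z(25) fit y≡11x+15 (mod 26); the inverse of 11 mod 26 is 19. Treating letters as 0–25, the rule is x ↦ 11x + 15 (mod 26).
On tomato: t(19)→11·19+15≡16=q; o(14)→11·14+15≡13=n; m(12)→11·12+15≡17=r; a(0)→11·0+15≡15=p; t(19)→11·19+15≡16=q; o(14)→11·14+15≡13=n (all mod 26).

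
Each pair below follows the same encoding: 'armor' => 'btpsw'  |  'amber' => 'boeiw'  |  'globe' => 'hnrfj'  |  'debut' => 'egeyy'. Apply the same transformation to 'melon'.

In armor: a→b is +1, r→t is +2, m→p is +3, o→s is +4 — the shift increases by 1 each position. Each letter shifts forward by (position + 1), i.e. 1, 2, 3, … — the shift grows by one for each successive letter.
For melon: m+1=n, e+2=g, l+3=o, o+4=s, n+5=s.

ngoss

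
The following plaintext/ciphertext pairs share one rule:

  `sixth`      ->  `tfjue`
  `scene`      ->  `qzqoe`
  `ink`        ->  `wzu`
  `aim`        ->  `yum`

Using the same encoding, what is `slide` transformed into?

The word is reversed, then every letter is shifted forward by 12.
Applying it to slide: reverse → edils; then shift: e+12=q, d+12=p, i+12=u, l+12=x, s+12=e.

qpuxe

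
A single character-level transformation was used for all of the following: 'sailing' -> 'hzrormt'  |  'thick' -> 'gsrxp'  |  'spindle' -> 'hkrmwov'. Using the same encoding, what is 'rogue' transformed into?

Each pair mirrors across the alphabet (s↔h, a↔z, i↔r): positions sum to 25. Each letter is replaced by its mirror in the alphabet: a↔z, b↔y, c↔x, and so on (the Atbash cipher).
Applying it to rogue: r↔i, o↔l, g↔t, u↔f, e↔v.

iltfv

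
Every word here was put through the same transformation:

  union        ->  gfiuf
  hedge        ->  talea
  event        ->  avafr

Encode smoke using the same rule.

u(20)→g(6) and n(13)→f(5) fit y≡15x+18 (mod 26); the inverse of 15 mod 26 is 7. Each letter's alphabet position (a=0..z=25) is mapped through 15·x+18 mod 26 — an affine cipher.
For smoke: s(18)→15·18+18≡2=c; m(12)→15·12+18≡16=q; o(14)→15·14+18≡20=u; k(10)→15·10+18≡12=m; e(4)→15·4+18≡0=a (all mod 26).

cquma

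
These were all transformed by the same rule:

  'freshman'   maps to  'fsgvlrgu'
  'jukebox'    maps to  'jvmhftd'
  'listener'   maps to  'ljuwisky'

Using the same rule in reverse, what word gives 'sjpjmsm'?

singing

In freshman: f→f is +0, r→s is +1, e→g is +2, s→v is +3 — the shift increases by 1 each position. Letter i (0-indexed) is shifted by i+0, so successive shifts are 0, 1, 2, ….
Reversing it on sjpjmsm: s−0=s, j−1=i, p−2=n, j−3=g, m−4=i, s−5=n, m−6=g.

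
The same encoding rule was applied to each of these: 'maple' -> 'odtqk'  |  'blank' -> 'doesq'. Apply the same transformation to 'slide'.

Each letter shifts forward by (position + 2), i.e. 2, 3, 4, … — the shift grows by one for each successive letter.
For slide: s+2=u, l+3=o, i+4=m, d+5=i, e+6=k.

uomik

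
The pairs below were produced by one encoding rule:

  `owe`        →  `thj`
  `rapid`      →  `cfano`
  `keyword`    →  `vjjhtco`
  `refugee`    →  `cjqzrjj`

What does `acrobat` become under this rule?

fnctmfe

The shift depends on letter class: consonant w→h is +11, but vowel o→t is +5. The rule splits by letter class: vowels +5, consonants +11.
Applying it to acrobat: a(vowel)+5=f, c(cons)+11=n, r(cons)+11=c, o(vowel)+5=t, b(cons)+11=m, a(vowel)+5=f, t(cons)+11=e.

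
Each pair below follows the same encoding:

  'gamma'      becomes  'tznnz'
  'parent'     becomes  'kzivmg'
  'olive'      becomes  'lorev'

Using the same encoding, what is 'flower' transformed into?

uoldvi

Letters are reflected about the middle of the alphabet (position → 25−position): Atbash.
On flower: f↔u, l↔o, o↔l, w↔d, e↔v, r↔i.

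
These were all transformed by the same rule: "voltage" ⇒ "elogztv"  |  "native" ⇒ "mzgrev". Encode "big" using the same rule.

yrt

Each pair mirrors across the alphabet (v↔e, o↔l, l↔o): positions sum to 25. Letters are reflected about the middle of the alphabet (position → 25−position): Atbash.
Applying it to big: b↔y, i↔r, g↔t.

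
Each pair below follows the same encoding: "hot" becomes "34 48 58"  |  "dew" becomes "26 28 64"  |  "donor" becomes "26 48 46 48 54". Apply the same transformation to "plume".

50 42 60 44 28

h(#8)→34 and o(#15)→48: differences scale by 2, so n = 2·pos + 18. The formula is n = 2×(alphabet index, a=1) + 18.
For plume: p=16→50, l=12→42, u=21→60, m=13→44, e=5→28.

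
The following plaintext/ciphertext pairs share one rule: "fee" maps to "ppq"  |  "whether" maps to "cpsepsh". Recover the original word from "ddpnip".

The output letters match the input read backwards, each shifted +11: fee reversed is eef. Two steps: reverse the string, then apply a Caesar shift of +11.
Decoding ddpnip: shift back: d−11=s, d−11=s, p−11=e, n−11=c, i−11=x, p−11=e → ssecxe; then reverse → excess.

excess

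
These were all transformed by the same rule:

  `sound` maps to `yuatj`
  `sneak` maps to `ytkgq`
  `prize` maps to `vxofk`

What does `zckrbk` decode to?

twelve

Compare letters: s→y is +6, o→u is +6, u→a is +6 — a constant shift. Each letter is shifted forward by 6 in the alphabet (a Caesar shift of +6).
Reversing it on zckrbk: z−6=t, c−6=w, k−6=e, r−6=l, b−6=v, k−6=e.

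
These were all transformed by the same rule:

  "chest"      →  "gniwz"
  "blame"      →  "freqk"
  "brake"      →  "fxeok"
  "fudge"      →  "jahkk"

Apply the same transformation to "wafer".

agjix

It's a Vigenère-style cipher with numeric key [4,6,4]: position i shifts by key[i mod 3].
On wafer: w+4=a, a+6=g, f+4=j, e+4=i, r+6=x.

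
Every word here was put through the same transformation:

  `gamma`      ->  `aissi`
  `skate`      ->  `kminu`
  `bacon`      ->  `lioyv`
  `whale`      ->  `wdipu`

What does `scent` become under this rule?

kouvn

g(6)→a(0) and a(0)→i(8) fit y≡3x+8 (mod 26); the inverse of 3 mod 26 is 9. Treating letters as 0–25, the rule is x ↦ 3x + 8 (mod 26).
Applying it to scent: s(18)→3·18+8≡10=k; c(2)→3·2+8≡14=o; e(4)→3·4+8≡20=u; n(13)→3·13+8≡21=v; t(19)→3·19+8≡13=n (all mod 26).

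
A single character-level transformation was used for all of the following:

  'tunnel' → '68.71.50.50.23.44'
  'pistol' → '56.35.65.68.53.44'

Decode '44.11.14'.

lab

Each letter becomes 3×(its alphabet position, a=1..z=26) + 8.
Decoding 44.11.14: 44→(44−8)÷3=12=l, 11→(11−8)÷3=1=a, 14→(14−8)÷3=2=b.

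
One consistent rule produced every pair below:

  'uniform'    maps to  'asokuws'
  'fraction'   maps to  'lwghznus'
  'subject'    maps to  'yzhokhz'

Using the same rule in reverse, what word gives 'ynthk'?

since

A repeating key of period 2 is used — shifts +6, +5 over and over.
Reversing it on ynthk: y−6=s, n−5=i, t−6=n, h−5=c, k−6=e.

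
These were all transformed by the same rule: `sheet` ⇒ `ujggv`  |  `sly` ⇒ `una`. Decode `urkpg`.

spine

Compare letters: s→u is +2, h→j is +2, e→g is +2 — a constant shift. It's a constant shift of +2 (ROT2).
Decoding urkpg: u−2=s, r−2=p, k−2=i, p−2=n, g−2=e.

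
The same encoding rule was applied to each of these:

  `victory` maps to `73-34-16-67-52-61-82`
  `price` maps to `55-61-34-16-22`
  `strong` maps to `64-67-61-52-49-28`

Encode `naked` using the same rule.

v(#22)→73 and i(#9)→34: differences scale by 3, so n = 3·pos + 7. With a=1..z=26, the number is 3·pos + 7.
For naked: n=14→49, a=1→10, k=11→40, e=5→22, d=4→19.

49-10-40-22-19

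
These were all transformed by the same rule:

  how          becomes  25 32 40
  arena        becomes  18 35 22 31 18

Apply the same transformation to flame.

23 29 18 30 22

h is letter #8 and maps to 25: an offset of 17. The number is (letter's place in the alphabet, a=1) + 17.
For flame: f=6→23, l=12→29, a=1→18, m=13→30, e=5→22.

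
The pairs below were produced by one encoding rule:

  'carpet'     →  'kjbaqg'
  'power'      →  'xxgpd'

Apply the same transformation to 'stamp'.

In carpet: c→k is +8, a→j is +9, r→b is +10, p→a is +11 — the shift increases by 1 each position. The shift increases by 1 at each position, starting from +8: 8, 9, 10, ….
Applying it to stamp: s+8=a, t+9=c, a+10=k, m+11=x, p+12=b.

ackxb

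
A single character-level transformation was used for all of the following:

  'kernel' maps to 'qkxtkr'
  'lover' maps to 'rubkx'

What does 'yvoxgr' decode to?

spiral

Compare letters: k→q is +6, e→k is +6, r→x is +6 — a constant shift. Each letter is shifted forward by 6 in the alphabet (a Caesar shift of +6).
Undoing it on yvoxgr: y−6=s, v−6=p, o−6=i, x−6=r, g−6=a, r−6=l.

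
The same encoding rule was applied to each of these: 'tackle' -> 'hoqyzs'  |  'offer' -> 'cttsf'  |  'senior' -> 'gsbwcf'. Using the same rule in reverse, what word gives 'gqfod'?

scrap

Compare letters: t→h is +14, a→o is +14, c→q is +14 — a constant shift. It's a constant shift of +14 (ROT14).
Undoing it on gqfod: g−14=s, q−14=c, f−14=r, o−14=a, d−14=p.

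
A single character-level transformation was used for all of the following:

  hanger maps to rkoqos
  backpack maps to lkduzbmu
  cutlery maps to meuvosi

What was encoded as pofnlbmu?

feedback

Shifts by position in hanger: pos 0: h→r (+10), pos 1: a→k (+10), pos 2: n→o (+1), pos 3: g→q (+10), pos 4: e→o (+10), pos 5: r→s (+1) — repeating every 3. The shifts repeat in a cycle of length 3: positions 0,1,… shift by +10, +10, +1, then the pattern repeats.
Undoing it on pofnlbmu: p−10=f, o−10=e, f−1=e, n−10=d, l−10=b, b−1=a, m−10=c, u−10=k.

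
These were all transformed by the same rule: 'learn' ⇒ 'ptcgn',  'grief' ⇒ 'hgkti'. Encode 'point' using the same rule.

The output letters match the input read backwards, each shifted +2: learn reversed is nrael. Two steps: reverse the string, then apply a Caesar shift of +2.
On point: reverse → tniop; then shift: t+2=v, n+2=p, i+2=k, o+2=q, p+2=r.

vpkqr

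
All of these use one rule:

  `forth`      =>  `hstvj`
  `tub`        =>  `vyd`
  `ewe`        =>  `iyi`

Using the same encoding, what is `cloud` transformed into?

ensyf

The shift depends on letter class: consonant f→h is +2, but vowel o→s is +4. Vowels shift forward by 4 and consonants shift forward by 2.
For cloud: c(cons)+2=e, l(cons)+2=n, o(vowel)+4=s, u(vowel)+4=y, d(cons)+2=f.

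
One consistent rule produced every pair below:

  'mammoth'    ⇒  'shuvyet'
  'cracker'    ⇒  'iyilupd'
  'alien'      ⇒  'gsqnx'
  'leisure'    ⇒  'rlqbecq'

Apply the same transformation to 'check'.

In mammoth: m→s is +6, a→h is +7, m→u is +8, m→v is +9 — the shift increases by 1 each position. Each letter shifts forward by (position + 6), i.e. 6, 7, 8, … — the shift grows by one for each successive letter.
Applying it to check: c+6=i, h+7=o, e+8=m, c+9=l, k+10=u.

iomlu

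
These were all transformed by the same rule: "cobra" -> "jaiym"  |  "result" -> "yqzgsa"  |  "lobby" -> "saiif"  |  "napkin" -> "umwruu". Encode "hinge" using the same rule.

ouunq

Two shifts are in play — +12 for a/e/i/o/u, +7 for every other letter.
Applying it to hinge: h(cons)+7=o, i(vowel)+12=u, n(cons)+7=u, g(cons)+7=n, e(vowel)+12=q.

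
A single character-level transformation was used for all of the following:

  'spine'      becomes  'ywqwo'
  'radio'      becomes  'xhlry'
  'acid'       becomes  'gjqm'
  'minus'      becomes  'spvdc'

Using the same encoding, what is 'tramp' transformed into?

In spine: s→y is +6, p→w is +7, i→q is +8, n→w is +9 — the shift increases by 1 each position. Each letter shifts forward by (position + 6), i.e. 6, 7, 8, … — the shift grows by one for each successive letter.
On tramp: t+6=z, r+7=y, a+8=i, m+9=v, p+10=z.

zyivz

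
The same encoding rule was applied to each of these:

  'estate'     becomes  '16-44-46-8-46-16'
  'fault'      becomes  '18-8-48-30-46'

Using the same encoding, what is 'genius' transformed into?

20-16-34-24-48-44

The formula is n = 2×(alphabet index, a=1) + 6.
Applying it to genius: g=7→20, e=5→16, n=14→34, i=9→24, u=21→48, s=19→44.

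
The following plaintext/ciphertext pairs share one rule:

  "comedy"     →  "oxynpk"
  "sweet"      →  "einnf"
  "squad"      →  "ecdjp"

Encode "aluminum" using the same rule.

The rule splits by letter class: vowels +9, consonants +12.
For aluminum: a(vowel)+9=j, l(cons)+12=x, u(vowel)+9=d, m(cons)+12=y, i(vowel)+9=r, n(cons)+12=z, u(vowel)+9=d, m(cons)+12=y.

jxdyrzdy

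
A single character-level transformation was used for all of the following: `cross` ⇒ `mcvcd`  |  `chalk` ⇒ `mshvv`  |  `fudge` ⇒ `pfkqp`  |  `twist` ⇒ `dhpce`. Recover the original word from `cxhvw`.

Shifts by position in cross: pos 0: c→m (+10), pos 1: r→c (+11), pos 2: o→v (+7), pos 3: s→c (+10), pos 4: s→d (+11) — repeating every 3. A repeating key of period 3 is used — shifts +10, +11, +7 over and over.
Reversing it on cxhvw: c−10=s, x−11=m, h−7=a, v−10=l, w−11=l.

small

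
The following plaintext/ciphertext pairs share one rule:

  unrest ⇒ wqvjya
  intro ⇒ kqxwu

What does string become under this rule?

In unrest: u→w is +2, n→q is +3, r→v is +4, e→j is +5 — the shift increases by 1 each position. Each letter shifts forward by (position + 2), i.e. 2, 3, 4, … — the shift grows by one for each successive letter.
Applying it to string: s+2=u, t+3=w, r+4=v, i+5=n, n+6=t, g+7=n.

uwvntn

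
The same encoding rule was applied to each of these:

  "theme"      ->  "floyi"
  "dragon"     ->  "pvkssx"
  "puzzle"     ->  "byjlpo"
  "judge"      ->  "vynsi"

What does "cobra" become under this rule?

oslde

Shifts by position in theme: pos 0: t→f (+12), pos 1: h→l (+4), pos 2: e→o (+10), pos 3: m→y (+12), pos 4: e→i (+4) — repeating every 3. The shifts repeat in a cycle of length 3: positions 0,1,… shift by +12, +4, +10, then the pattern repeats.
Applying it to cobra: c+12=o, o+4=s, b+10=l, r+12=d, a+4=e.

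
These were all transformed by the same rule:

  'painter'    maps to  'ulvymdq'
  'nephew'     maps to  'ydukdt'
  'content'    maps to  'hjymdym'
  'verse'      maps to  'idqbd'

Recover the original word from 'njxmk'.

p(15)→u(20) and a(0)→l(11) fit y≡11x+11 (mod 26); the inverse of 11 mod 26 is 19. Treating letters as 0–25, the rule is x ↦ 11x + 11 (mod 26).
Decoding njxmk: n(13)→19·(13−11)≡12=m; j(9)→19·(9−11)≡14=o; x(23)→19·(23−11)≡20=u; m(12)→19·(12−11)≡19=t; k(10)→19·(10−11)≡7=h (all mod 26).

mouth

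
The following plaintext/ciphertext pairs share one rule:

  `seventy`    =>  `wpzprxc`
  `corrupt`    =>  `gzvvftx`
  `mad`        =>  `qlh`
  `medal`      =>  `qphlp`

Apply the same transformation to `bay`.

The shift depends on letter class: consonant s→w is +4, but vowel e→p is +11. Two shifts are in play — +11 for a/e/i/o/u, +4 for every other letter.
For bay: b(cons)+4=f, a(vowel)+11=l, y(cons)+4=c.

flc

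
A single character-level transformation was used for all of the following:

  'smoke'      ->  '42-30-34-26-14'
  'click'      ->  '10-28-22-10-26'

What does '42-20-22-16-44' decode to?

shift

s(#19)→42 and m(#13)→30: differences scale by 2, so n = 2·pos + 4. With a=1..z=26, the number is 2·pos + 4.
Reversing it on 42-20-22-16-44: 42→(42−4)÷2=19=s, 20→(20−4)÷2=8=h, 22→(22−4)÷2=9=i, 16→(16−4)÷2=6=f, 44→(44−4)÷2=20=t.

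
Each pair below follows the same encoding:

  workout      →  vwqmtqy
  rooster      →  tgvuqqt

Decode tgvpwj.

hunter

The output letters match the input read backwards, each shifted +2: workout reversed is tuokrow. Two steps: reverse the string, then apply a Caesar shift of +2.
Decoding tgvpwj: shift back: t−2=r, g−2=e, v−2=t, p−2=n, w−2=u, j−2=h → retnuh; then reverse → hunter.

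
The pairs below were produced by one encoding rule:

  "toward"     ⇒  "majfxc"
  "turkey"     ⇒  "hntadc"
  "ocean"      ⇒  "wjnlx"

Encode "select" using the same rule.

clnunb

The output letters match the input read backwards, each shifted +9: toward reversed is drawot. Read the word backwards and shift each letter +9.
For select: reverse → tceles; then shift: t+9=c, c+9=l, e+9=n, l+9=u, e+9=n, s+9=b.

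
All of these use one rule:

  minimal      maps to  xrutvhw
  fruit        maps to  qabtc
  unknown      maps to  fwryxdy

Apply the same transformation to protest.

aavenze

Shifts by position in minimal: pos 0: m→x (+11), pos 1: i→r (+9), pos 2: n→u (+7), pos 3: i→t (+11), pos 4: m→v (+9), pos 5: a→h (+7) — repeating every 3. A repeating key of period 3 is used — shifts +11, +9, +7 over and over.
For protest: p+11=a, r+9=a, o+7=v, t+11=e, e+9=n, s+7=z, t+11=e.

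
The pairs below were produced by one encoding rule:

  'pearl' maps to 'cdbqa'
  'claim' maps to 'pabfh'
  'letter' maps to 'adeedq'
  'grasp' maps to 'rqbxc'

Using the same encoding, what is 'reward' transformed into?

p(15)→c(2) and e(4)→d(3) fit y≡7x+1 (mod 26); the inverse of 7 mod 26 is 15. Treating letters as 0–25, the rule is x ↦ 7x + 1 (mod 26).
Applying it to reward: r(17)→7·17+1≡16=q; e(4)→7·4+1≡3=d; w(22)→7·22+1≡25=z; a(0)→7·0+1≡1=b; r(17)→7·17+1≡16=q; d(3)→7·3+1≡22=w (all mod 26).

qdzbqw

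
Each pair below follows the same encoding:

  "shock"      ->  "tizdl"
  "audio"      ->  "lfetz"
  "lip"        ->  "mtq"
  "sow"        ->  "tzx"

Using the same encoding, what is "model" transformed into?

nzepm

The shift depends on letter class: consonant s→t is +1, but vowel o→z is +11. Two shifts are in play — +11 for a/e/i/o/u, +1 for every other letter.
On model: m(cons)+1=n, o(vowel)+11=z, d(cons)+1=e, e(vowel)+11=p, l(cons)+1=m.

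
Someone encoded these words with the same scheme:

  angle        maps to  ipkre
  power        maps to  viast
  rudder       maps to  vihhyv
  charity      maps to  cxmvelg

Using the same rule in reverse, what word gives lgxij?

Read the word backwards and shift each letter +4.
Reversing it on lgxij: shift back: l−4=h, g−4=c, x−4=t, i−4=e, j−4=f → hctef; then reverse → fetch.

fetch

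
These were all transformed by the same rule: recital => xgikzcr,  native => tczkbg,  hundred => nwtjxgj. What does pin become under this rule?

The shift depends on letter class: consonant r→x is +6, but vowel e→g is +2. Two shifts are in play — +2 for a/e/i/o/u, +6 for every other letter.
On pin: p(cons)+6=v, i(vowel)+2=k, n(cons)+6=t.

vkt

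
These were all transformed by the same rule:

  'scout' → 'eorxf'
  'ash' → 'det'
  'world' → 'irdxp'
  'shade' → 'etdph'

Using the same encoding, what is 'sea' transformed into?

ehd

The shift depends on letter class: consonant s→e is +12, but vowel o→r is +3. The rule splits by letter class: vowels +3, consonants +12.
On sea: s(cons)+12=e, e(vowel)+3=h, a(vowel)+3=d.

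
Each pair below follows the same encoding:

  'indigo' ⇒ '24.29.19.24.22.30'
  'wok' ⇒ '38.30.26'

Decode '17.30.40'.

i is letter #9 and maps to 24: an offset of 15. Each letter is replaced by its alphabet position (a=1..z=26) + 15.
Undoing it on 17.30.40: 17→(17−15)÷1=2=b, 30→(30−15)÷1=15=o, 40→(40−15)÷1=25=y.

boy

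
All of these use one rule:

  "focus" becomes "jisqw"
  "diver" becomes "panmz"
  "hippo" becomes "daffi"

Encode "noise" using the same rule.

liawm

f(5)→j(9) and o(14)→i(8) fit y≡23x+24 (mod 26); the inverse of 23 mod 26 is 17. This is an affine cipher: with a=0,…,z=25, each position x becomes (23x+24) mod 26.
Applying it to noise: n(13)→23·13+24≡11=l; o(14)→23·14+24≡8=i; i(8)→23·8+24≡0=a; s(18)→23·18+24≡22=w; e(4)→23·4+24≡12=m (all mod 26).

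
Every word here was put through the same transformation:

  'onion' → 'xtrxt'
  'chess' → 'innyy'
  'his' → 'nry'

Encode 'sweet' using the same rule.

ycnnz

The shift depends on letter class: consonant n→t is +6, but vowel o→x is +9. The rule splits by letter class: vowels +9, consonants +6.
On sweet: s(cons)+6=y, w(cons)+6=c, e(vowel)+9=n, e(vowel)+9=n, t(cons)+6=z.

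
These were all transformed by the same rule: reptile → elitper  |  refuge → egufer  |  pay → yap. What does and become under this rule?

The word is simply reversed.
Applying it to and: reverse → dna.

dna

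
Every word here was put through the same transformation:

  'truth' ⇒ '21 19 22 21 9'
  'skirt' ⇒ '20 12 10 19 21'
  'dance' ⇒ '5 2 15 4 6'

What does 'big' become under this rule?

Letters become their 1-based position plus 1 (so a→2, b→3, …).
Applying it to big: b=2→3, i=9→10, g=7→8.

3 10 8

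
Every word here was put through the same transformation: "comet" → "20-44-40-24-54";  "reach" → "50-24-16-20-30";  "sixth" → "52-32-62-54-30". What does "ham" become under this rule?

30-16-40

c(#3)→20 and o(#15)→44: differences scale by 2, so n = 2·pos + 14. The formula is n = 2×(alphabet index, a=1) + 14.
For ham: h=8→30, a=1→16, m=13→40.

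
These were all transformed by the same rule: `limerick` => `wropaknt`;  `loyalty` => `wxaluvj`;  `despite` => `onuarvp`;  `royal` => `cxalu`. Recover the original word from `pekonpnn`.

A repeating key of period 3 is used — shifts +11, +9, +2 over and over.
Reversing it on pekonpnn: p−11=e, e−9=v, k−2=i, o−11=d, n−9=e, p−2=n, n−11=c, n−9=e.

evidence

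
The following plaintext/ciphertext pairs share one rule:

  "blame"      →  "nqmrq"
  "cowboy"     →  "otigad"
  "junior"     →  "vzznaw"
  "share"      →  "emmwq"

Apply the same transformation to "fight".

Shifts by position in blame: pos 0: b→n (+12), pos 1: l→q (+5), pos 2: a→m (+12), pos 3: m→r (+5) — repeating every 2. The shifts repeat in a cycle of length 2: positions 0,1,… shift by +12, +5, then the pattern repeats.
Applying it to fight: f+12=r, i+5=n, g+12=s, h+5=m, t+12=f.

rnsmf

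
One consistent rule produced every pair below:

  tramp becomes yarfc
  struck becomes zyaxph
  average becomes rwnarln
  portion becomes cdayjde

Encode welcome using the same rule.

t(19)→y(24) and r(17)→a(0) fit y≡25x+17 (mod 26); the inverse of 25 mod 26 is 25. Each letter's alphabet position (a=0..z=25) is mapped through 25·x+17 mod 26 — an affine cipher.
On welcome: w(22)→25·22+17≡21=v; e(4)→25·4+17≡13=n; l(11)→25·11+17≡6=g; c(2)→25·2+17≡15=p; o(14)→25·14+17≡3=d; m(12)→25·12+17≡5=f; e(4)→25·4+17≡13=n (all mod 26).

vngpdfn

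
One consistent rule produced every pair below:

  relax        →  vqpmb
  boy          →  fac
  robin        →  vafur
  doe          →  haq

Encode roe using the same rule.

Vowels shift forward by 12 and consonants shift forward by 4.
On roe: r(cons)+4=v, o(vowel)+12=a, e(vowel)+12=q.

vaq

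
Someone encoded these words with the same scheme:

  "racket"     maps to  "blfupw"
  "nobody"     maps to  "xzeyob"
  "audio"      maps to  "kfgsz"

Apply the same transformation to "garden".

qlunpq

Shifts by position in racket: pos 0: r→b (+10), pos 1: a→l (+11), pos 2: c→f (+3), pos 3: k→u (+10), pos 4: e→p (+11), pos 5: t→w (+3) — repeating every 3. The shifts repeat in a cycle of length 3: positions 0,1,… shift by +10, +11, +3, then the pattern repeats.
On garden: g+10=q, a+11=l, r+3=u, d+10=n, e+11=p, n+3=q.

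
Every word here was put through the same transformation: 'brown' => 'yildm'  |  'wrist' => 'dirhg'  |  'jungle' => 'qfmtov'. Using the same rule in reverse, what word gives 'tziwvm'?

Each pair mirrors across the alphabet (b↔y, r↔i, o↔l): positions sum to 25. Each letter is replaced by its mirror in the alphabet: a↔z, b↔y, c↔x, and so on (the Atbash cipher).
Undoing it on tziwvm: t↔g, z↔a, i↔r, w↔d, v↔e, m↔n.

garden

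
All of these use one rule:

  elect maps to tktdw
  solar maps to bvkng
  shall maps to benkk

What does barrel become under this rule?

inggtk

e(4)→t(19) and l(11)→k(10) fit y≡21x+13 (mod 26); the inverse of 21 mod 26 is 5. This is an affine cipher: with a=0,…,z=25, each position x becomes (21x+13) mod 26.
For barrel: b(1)→21·1+13≡8=i; a(0)→21·0+13≡13=n; r(17)→21·17+13≡6=g; r(17)→21·17+13≡6=g; e(4)→21·4+13≡19=t; l(11)→21·11+13≡10=k (all mod 26).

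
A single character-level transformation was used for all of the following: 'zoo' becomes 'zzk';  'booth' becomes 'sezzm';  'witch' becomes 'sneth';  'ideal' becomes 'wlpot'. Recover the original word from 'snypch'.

Two steps: reverse the string, then apply a Caesar shift of +11.
Decoding snypch: shift back: s−11=h, n−11=c, y−11=n, p−11=e, c−11=r, h−11=w → hcnerw; then reverse → wrench.

wrench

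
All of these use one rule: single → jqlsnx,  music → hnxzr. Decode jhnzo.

juice

Two steps: reverse the string, then apply a Caesar shift of +5.
Reversing it on jhnzo: shift back: j−5=e, h−5=c, n−5=i, z−5=u, o−5=j → eciuj; then reverse → juice.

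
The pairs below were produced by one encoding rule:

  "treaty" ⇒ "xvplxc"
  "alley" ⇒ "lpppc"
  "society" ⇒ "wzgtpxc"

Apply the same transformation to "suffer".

wfjjpv

The shift depends on letter class: consonant t→x is +4, but vowel e→p is +11. Vowels shift forward by 11 and consonants shift forward by 4.
On suffer: s(cons)+4=w, u(vowel)+11=f, f(cons)+4=j, f(cons)+4=j, e(vowel)+11=p, r(cons)+4=v.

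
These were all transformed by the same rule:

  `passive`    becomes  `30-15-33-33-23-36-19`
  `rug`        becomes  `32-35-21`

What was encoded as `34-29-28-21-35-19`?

tongue

p is letter #16 and maps to 30: an offset of 14. Letters become their 1-based position plus 14 (so a→15, b→16, …).
Reversing it on 34-29-28-21-35-19: 34→(34−14)÷1=20=t, 29→(29−14)÷1=15=o, 28→(28−14)÷1=14=n, 21→(21−14)÷1=7=g, 35→(35−14)÷1=21=u, 19→(19−14)÷1=5=e.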